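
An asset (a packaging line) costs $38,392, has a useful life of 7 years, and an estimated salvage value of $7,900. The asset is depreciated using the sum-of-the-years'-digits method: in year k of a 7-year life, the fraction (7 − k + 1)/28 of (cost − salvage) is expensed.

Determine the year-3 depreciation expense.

Depreciable base = $38,392 − $7,900 = $30,492.
Sum of the years' digits = 7+6+5+4+3+2+1 = 28.
Year 1: $30,492 × 7/28 = $7,623. Book value $30,769.
Year 2: $30,492 × 6/28 = $6,534. Book value $24,235.
Year 3: $30,492 × 5/28 = $5,445. Book value $18,790.

$5,445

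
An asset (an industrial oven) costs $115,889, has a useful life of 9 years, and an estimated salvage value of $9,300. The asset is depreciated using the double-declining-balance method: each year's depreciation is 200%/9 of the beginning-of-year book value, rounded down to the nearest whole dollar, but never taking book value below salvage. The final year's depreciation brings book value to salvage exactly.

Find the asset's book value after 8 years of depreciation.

Depreciable base = $115,889 − $9,300 = $106,589.
Year 1: ⌊$115,889 × 200%/9⌋ = $25,753. Book value $90,136.
Year 2: ⌊$90,136 × 200%/9⌋ = $20,030. Book value $70,106.
Year 3: ⌊$70,106 × 200%/9⌋ = $15,579. Book value $54,527.
Year 4: ⌊$54,527 × 200%/9⌋ = $12,117. Book value $42,410.
Year 5: ⌊$42,410 × 200%/9⌋ = $9,424. Book value $32,986.
Year 6: ⌊$32,986 × 200%/9⌋ = $7,330. Book value $25,656.
Year 7: ⌊$25,656 × 200%/9⌋ = $5,701. Book value $19,955.
Year 8: ⌊$19,955 × 200%/9⌋ = $4,434. Book value $15,521.

$15,521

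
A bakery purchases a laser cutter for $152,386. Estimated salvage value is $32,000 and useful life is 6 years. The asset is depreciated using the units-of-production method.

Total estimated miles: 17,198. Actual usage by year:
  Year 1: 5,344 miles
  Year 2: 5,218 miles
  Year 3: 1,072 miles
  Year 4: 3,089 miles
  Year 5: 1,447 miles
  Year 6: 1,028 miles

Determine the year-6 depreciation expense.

$7,196

Depreciable base = $152,386 − $32,000 = $120,386.
Rate = $120,386 / 17,198 miles = $7 per mile.
Year 1: 5,344 × $7 = $37,408. Book value $114,978.
Year 2: 5,218 × $7 = $36,526. Book value $78,452.
Year 3: 1,072 × $7 = $7,504. Book value $70,948.
Year 4: 3,089 × $7 = $21,623. Book value $49,325.
Year 5: 1,447 × $7 = $10,129. Book value $39,196.
Year 6: 1,028 × $7 = $7,196. Book value $32,000.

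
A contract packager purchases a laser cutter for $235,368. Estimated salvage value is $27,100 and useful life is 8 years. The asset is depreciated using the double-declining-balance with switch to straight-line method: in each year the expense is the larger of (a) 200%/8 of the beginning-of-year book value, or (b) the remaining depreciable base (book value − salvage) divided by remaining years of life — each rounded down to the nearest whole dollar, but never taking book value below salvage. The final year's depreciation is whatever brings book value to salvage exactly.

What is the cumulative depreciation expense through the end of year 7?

$203,949

Depreciable base = $235,368 − $27,100 = $208,268.
Year 1: DB = ⌊$235,368 × 200%/8⌋ = $58,842; SL = ⌊$208,268/8⌋ = $26,033 → take DB $58,842. Book value $176,526.
Year 2: DB = ⌊$176,526 × 200%/8⌋ = $44,131; SL = ⌊$149,426/7⌋ = $21,346 → take DB $44,131. Book value $132,395.
Year 3: DB = ⌊$132,395 × 200%/8⌋ = $33,098; SL = ⌊$105,295/6⌋ = $17,549 → take DB $33,098. Book value $99,297.
Year 4: DB = ⌊$99,297 × 200%/8⌋ = $24,824; SL = ⌊$72,197/5⌋ = $14,439 → take DB $24,824. Book value $74,473.
Year 5: DB = ⌊$74,473 × 200%/8⌋ = $18,618; SL = ⌊$47,373/4⌋ = $11,843 → take DB $18,618. Book value $55,855.
Year 6: DB = ⌊$55,855 × 200%/8⌋ = $13,963; SL = ⌊$28,755/3⌋ = $9,585 → take DB $13,963. Book value $41,892.
Year 7: DB = ⌊$41,892 × 200%/8⌋ = $10,473; SL = ⌊$14,792/2⌋ = $7,396 → take DB $10,473. Book value $31,419.
Accumulated through year 7 = $235,368 − $31,419 = $203,949.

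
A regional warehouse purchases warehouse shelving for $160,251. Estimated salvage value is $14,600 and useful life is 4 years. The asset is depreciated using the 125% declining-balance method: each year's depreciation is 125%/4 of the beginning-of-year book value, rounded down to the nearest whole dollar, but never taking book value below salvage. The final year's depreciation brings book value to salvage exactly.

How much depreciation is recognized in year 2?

Depreciable base = $160,251 − $14,600 = $145,651.
Year 1: ⌊$160,251 × 125%/4⌋ = $50,078. Book value $110,173.
Year 2: ⌊$110,173 × 125%/4⌋ = $34,429. Book value $75,744.

$34,429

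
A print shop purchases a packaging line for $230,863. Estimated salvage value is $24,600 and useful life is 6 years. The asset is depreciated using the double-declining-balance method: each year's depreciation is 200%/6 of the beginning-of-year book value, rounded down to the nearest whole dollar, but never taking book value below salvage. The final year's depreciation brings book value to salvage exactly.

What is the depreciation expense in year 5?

$15,201

Depreciable base = $230,863 − $24,600 = $206,263.
Year 1: ⌊$230,863 × 200%/6⌋ = $76,954. Book value $153,909.
Year 2: ⌊$153,909 × 200%/6⌋ = $51,303. Book value $102,606.
Year 3: ⌊$102,606 × 200%/6⌋ = $34,202. Book value $68,404.
Year 4: ⌊$68,404 × 200%/6⌋ = $22,801. Book value $45,603.
Year 5: ⌊$45,603 × 200%/6⌋ = $15,201. Book value $30,402.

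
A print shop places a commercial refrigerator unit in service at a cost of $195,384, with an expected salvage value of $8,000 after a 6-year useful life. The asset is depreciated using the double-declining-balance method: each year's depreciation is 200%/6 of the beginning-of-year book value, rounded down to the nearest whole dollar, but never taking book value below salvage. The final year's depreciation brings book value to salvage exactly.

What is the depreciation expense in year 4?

$19,297

Depreciable base = $195,384 − $8,000 = $187,384.
Year 1: ⌊$195,384 × 200%/6⌋ = $65,128. Book value $130,256.
Year 2: ⌊$130,256 × 200%/6⌋ = $43,418. Book value $86,838.
Year 3: ⌊$86,838 × 200%/6⌋ = $28,946. Book value $57,892.
Year 4: ⌊$57,892 × 200%/6⌋ = $19,297. Book value $38,595.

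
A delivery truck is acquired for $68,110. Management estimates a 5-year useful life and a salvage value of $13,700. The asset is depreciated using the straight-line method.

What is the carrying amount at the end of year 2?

$46,346

Depreciable base = $68,110 − $13,700 = $54,410.
Annual expense = $54,410 / 5 = $10,882.
End of year 1: book value $57,228.
End of year 2: book value $46,346.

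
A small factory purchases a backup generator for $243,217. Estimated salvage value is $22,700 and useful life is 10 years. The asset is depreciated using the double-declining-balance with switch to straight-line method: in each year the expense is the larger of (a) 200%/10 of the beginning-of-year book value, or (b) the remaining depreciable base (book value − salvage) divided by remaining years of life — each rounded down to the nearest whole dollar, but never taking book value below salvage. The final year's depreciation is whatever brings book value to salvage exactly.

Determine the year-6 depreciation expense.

$15,939

Depreciable base = $243,217 − $22,700 = $220,517.
Year 1: DB = ⌊$243,217 × 200%/10⌋ = $48,643; SL = ⌊$220,517/10⌋ = $22,051 → take DB $48,643. Book value $194,574.
Year 2: DB = ⌊$194,574 × 200%/10⌋ = $38,914; SL = ⌊$171,874/9⌋ = $19,097 → take DB $38,914. Book value $155,660.
Year 3: DB = ⌊$155,660 × 200%/10⌋ = $31,132; SL = ⌊$132,960/8⌋ = $16,620 → take DB $31,132. Book value $124,528.
Year 4: DB = ⌊$124,528 × 200%/10⌋ = $24,905; SL = ⌊$101,828/7⌋ = $14,546 → take DB $24,905. Book value $99,623.
Year 5: DB = ⌊$99,623 × 200%/10⌋ = $19,924; SL = ⌊$76,923/6⌋ = $12,820 → take DB $19,924. Book value $79,699.
Year 6: DB = ⌊$79,699 × 200%/10⌋ = $15,939; SL = ⌊$56,999/5⌋ = $11,399 → take DB $15,939. Book value $63,760.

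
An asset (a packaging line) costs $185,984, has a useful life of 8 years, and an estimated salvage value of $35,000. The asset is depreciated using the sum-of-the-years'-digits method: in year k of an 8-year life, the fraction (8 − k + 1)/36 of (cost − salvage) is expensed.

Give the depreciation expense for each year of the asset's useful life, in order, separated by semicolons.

$33,552; $29,358; $25,164; $20,970; $16,776; $12,582; $8,388; $4,194

Depreciable base = $185,984 − $35,000 = $150,984.
Sum of the years' digits = 8+7+6+5+4+3+2+1 = 36.
Year 1: $150,984 × 8/36 = $33,552. Book value $152,432.
Year 2: $150,984 × 7/36 = $29,358. Book value $123,074.
Year 3: $150,984 × 6/36 = $25,164. Book value $97,910.
Year 4: $150,984 × 5/36 = $20,970. Book value $76,940.
Year 5: $150,984 × 4/36 = $16,776. Book value $60,164.
Year 6: $150,984 × 3/36 = $12,582. Book value $47,582.
Year 7: $150,984 × 2/36 = $8,388. Book value $39,194.
Year 8: $150,984 × 1/36 = $4,194. Book value $35,000.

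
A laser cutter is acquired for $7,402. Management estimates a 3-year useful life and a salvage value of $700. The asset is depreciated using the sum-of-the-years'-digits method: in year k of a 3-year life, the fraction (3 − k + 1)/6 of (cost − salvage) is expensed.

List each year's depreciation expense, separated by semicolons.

Depreciable base = $7,402 − $700 = $6,702.
Sum of the years' digits = 3+2+1 = 6.
Year 1: $6,702 × 3/6 = $3,351. Book value $4,051.
Year 2: $6,702 × 2/6 = $2,234. Book value $1,817.
Year 3: $6,702 × 1/6 = $1,117. Book value $700.

$3,351; $2,234; $1,117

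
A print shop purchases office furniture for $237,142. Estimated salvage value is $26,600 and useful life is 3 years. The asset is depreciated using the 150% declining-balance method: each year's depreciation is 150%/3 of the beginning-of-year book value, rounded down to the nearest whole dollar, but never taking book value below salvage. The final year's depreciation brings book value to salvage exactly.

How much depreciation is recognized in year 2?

$59,285

Depreciable base = $237,142 − $26,600 = $210,542.
Year 1: ⌊$237,142 × 150%/3⌋ = $118,571. Book value $118,571.
Year 2: ⌊$118,571 × 150%/3⌋ = $59,285. Book value $59,286.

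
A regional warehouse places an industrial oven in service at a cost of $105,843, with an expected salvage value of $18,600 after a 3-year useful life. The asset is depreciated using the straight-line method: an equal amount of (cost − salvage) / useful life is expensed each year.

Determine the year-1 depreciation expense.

$29,081

Depreciable base = $105,843 − $18,600 = $87,243.
Annual expense = $87,243 / 3 = $29,081.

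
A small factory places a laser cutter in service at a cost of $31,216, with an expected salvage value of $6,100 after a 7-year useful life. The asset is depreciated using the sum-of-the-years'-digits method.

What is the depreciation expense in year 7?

Depreciable base = $31,216 − $6,100 = $25,116.
Sum of the years' digits = 7+6+5+4+3+2+1 = 28.
Year 1: $25,116 × 7/28 = $6,279. Book value $24,937.
Year 2: $25,116 × 6/28 = $5,382. Book value $19,555.
Year 3: $25,116 × 5/28 = $4,485. Book value $15,070.
Year 4: $25,116 × 4/28 = $3,588. Book value $11,482.
Year 5: $25,116 × 3/28 = $2,691. Book value $8,791.
Year 6: $25,116 × 2/28 = $1,794. Book value $6,997.
Year 7: $25,116 × 1/28 = $897. Book value $6,100.

$897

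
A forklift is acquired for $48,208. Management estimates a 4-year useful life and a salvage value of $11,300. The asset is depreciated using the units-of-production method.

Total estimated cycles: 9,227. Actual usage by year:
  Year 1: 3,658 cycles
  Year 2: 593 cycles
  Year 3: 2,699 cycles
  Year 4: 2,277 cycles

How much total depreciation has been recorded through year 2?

$17,004

Depreciable base = $48,208 − $11,300 = $36,908.
Rate = $36,908 / 9,227 cycles = $4 per cycle.
Year 1: 3,658 × $4 = $14,632. Book value $33,576.
Year 2: 593 × $4 = $2,372. Book value $31,204.
Accumulated through year 2 = $48,208 − $31,204 = $17,004.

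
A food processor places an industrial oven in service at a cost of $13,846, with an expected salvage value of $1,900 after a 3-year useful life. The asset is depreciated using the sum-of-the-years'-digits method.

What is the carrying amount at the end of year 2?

$3,891

Depreciable base = $13,846 − $1,900 = $11,946.
Sum of the years' digits = 3+2+1 = 6.
Year 1: $11,946 × 3/6 = $5,973. Book value $7,873.
Year 2: $11,946 × 2/6 = $3,982. Book value $3,891.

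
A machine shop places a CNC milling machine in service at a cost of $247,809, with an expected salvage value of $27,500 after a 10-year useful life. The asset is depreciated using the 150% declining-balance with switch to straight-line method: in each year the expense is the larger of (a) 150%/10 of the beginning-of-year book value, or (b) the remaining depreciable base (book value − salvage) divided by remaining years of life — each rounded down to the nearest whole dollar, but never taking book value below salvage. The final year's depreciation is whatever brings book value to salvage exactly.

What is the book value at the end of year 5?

$109,956

Depreciable base = $247,809 − $27,500 = $220,309.
Year 1: DB = ⌊$247,809 × 150%/10⌋ = $37,171; SL = ⌊$220,309/10⌋ = $22,030 → take DB $37,171. Book value $210,638.
Year 2: DB = ⌊$210,638 × 150%/10⌋ = $31,595; SL = ⌊$183,138/9⌋ = $20,348 → take DB $31,595. Book value $179,043.
Year 3: DB = ⌊$179,043 × 150%/10⌋ = $26,856; SL = ⌊$151,543/8⌋ = $18,942 → take DB $26,856. Book value $152,187.
Year 4: DB = ⌊$152,187 × 150%/10⌋ = $22,828; SL = ⌊$124,687/7⌋ = $17,812 → take DB $22,828. Book value $129,359.
Year 5: DB = ⌊$129,359 × 150%/10⌋ = $19,403; SL = ⌊$101,859/6⌋ = $16,976 → take DB $19,403. Book value $109,956.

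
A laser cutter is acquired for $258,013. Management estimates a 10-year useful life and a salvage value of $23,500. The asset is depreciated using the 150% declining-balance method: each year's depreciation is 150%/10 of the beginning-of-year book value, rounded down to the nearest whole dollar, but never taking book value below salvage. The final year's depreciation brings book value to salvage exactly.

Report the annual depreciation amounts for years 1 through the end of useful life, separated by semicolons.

$38,701; $32,896; $27,962; $23,768; $20,202; $17,172; $14,596; $12,407; $10,546; $36,263

Depreciable base = $258,013 − $23,500 = $234,513.
Year 1: ⌊$258,013 × 150%/10⌋ = $38,701. Book value $219,312.
Year 2: ⌊$219,312 × 150%/10⌋ = $32,896. Book value $186,416.
Year 3: ⌊$186,416 × 150%/10⌋ = $27,962. Book value $158,454.
Year 4: ⌊$158,454 × 150%/10⌋ = $23,768. Book value $134,686.
Year 5: ⌊$134,686 × 150%/10⌋ = $20,202. Book value $114,484.
Year 6: ⌊$114,484 × 150%/10⌋ = $17,172. Book value $97,312.
Year 7: ⌊$97,312 × 150%/10⌋ = $14,596. Book value $82,716.
Year 8: ⌊$82,716 × 150%/10⌋ = $12,407. Book value $70,309.
Year 9: ⌊$70,309 × 150%/10⌋ = $10,546. Book value $59,763.
Year 10 (final): $59,763 − $23,500 = $36,263. Book value $23,500.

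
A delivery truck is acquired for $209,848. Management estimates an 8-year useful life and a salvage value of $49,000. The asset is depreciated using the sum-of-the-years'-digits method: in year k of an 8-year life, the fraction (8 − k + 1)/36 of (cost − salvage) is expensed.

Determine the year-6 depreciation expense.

Depreciable base = $209,848 − $49,000 = $160,848.
Sum of the years' digits = 8+7+6+5+4+3+2+1 = 36.
Year 1: $160,848 × 8/36 = $35,744. Book value $174,104.
Year 2: $160,848 × 7/36 = $31,276. Book value $142,828.
Year 3: $160,848 × 6/36 = $26,808. Book value $116,020.
Year 4: $160,848 × 5/36 = $22,340. Book value $93,680.
Year 5: $160,848 × 4/36 = $17,872. Book value $75,808.
Year 6: $160,848 × 3/36 = $13,404. Book value $62,404.

$13,404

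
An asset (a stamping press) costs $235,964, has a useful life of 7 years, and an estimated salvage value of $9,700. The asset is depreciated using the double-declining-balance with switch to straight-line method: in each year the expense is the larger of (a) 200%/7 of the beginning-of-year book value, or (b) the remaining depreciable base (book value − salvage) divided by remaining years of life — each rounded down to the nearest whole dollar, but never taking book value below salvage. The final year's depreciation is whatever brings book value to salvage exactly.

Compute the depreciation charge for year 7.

$17,088

Depreciable base = $235,964 − $9,700 = $226,264.
Year 1: DB = ⌊$235,964 × 200%/7⌋ = $67,418; SL = ⌊$226,264/7⌋ = $32,323 → take DB $67,418. Book value $168,546.
Year 2: DB = ⌊$168,546 × 200%/7⌋ = $48,156; SL = ⌊$158,846/6⌋ = $26,474 → take DB $48,156. Book value $120,390.
Year 3: DB = ⌊$120,390 × 200%/7⌋ = $34,397; SL = ⌊$110,690/5⌋ = $22,138 → take DB $34,397. Book value $85,993.
Year 4: DB = ⌊$85,993 × 200%/7⌋ = $24,569; SL = ⌊$76,293/4⌋ = $19,073 → take DB $24,569. Book value $61,424.
Year 5: DB = ⌊$61,424 × 200%/7⌋ = $17,549; SL = ⌊$51,724/3⌋ = $17,241 → take DB $17,549. Book value $43,875.
Year 6: DB = ⌊$43,875 × 200%/7⌋ = $12,535; SL = ⌊$34,175/2⌋ = $17,087 → take SL $17,087. Book value $26,788.
Year 7 (final): $26,788 − $9,700 = $17,088. Book value $9,700.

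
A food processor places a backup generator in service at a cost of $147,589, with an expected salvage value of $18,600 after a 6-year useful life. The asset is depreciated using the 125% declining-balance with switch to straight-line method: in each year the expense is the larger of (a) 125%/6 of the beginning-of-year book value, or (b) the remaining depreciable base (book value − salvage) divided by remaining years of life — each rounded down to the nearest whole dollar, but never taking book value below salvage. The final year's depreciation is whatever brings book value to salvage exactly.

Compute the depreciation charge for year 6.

$18,210

Depreciable base = $147,589 − $18,600 = $128,989.
Year 1: DB = ⌊$147,589 × 125%/6⌋ = $30,747; SL = ⌊$128,989/6⌋ = $21,498 → take DB $30,747. Book value $116,842.
Year 2: DB = ⌊$116,842 × 125%/6⌋ = $24,342; SL = ⌊$98,242/5⌋ = $19,648 → take DB $24,342. Book value $92,500.
Year 3: DB = ⌊$92,500 × 125%/6⌋ = $19,270; SL = ⌊$73,900/4⌋ = $18,475 → take DB $19,270. Book value $73,230.
Year 4: DB = ⌊$73,230 × 125%/6⌋ = $15,256; SL = ⌊$54,630/3⌋ = $18,210 → take SL $18,210. Book value $55,020.
Year 5: DB = ⌊$55,020 × 125%/6⌋ = $11,462; SL = ⌊$36,420/2⌋ = $18,210 → take SL $18,210. Book value $36,810.
Year 6 (final): $36,810 − $18,600 = $18,210. Book value $18,600.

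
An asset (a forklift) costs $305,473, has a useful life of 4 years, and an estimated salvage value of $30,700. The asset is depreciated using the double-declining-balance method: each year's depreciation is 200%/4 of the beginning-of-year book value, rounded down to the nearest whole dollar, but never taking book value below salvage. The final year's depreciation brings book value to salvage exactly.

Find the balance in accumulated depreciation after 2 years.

Depreciable base = $305,473 − $30,700 = $274,773.
Year 1: ⌊$305,473 × 200%/4⌋ = $152,736. Book value $152,737.
Year 2: ⌊$152,737 × 200%/4⌋ = $76,368. Book value $76,369.
Accumulated through year 2 = $305,473 − $76,369 = $229,104.

$229,104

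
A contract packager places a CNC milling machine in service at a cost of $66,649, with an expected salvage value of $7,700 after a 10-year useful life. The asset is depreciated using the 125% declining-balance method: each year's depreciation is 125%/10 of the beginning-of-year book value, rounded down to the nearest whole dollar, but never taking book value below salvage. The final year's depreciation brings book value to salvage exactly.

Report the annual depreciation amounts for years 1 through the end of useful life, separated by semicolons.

Depreciable base = $66,649 − $7,700 = $58,949.
Year 1: ⌊$66,649 × 125%/10⌋ = $8,331. Book value $58,318.
Year 2: ⌊$58,318 × 125%/10⌋ = $7,289. Book value $51,029.
Year 3: ⌊$51,029 × 125%/10⌋ = $6,378. Book value $44,651.
Year 4: ⌊$44,651 × 125%/10⌋ = $5,581. Book value $39,070.
Year 5: ⌊$39,070 × 125%/10⌋ = $4,883. Book value $34,187.
Year 6: ⌊$34,187 × 125%/10⌋ = $4,273. Book value $29,914.
Year 7: ⌊$29,914 × 125%/10⌋ = $3,739. Book value $26,175.
Year 8: ⌊$26,175 × 125%/10⌋ = $3,271. Book value $22,904.
Year 9: ⌊$22,904 × 125%/10⌋ = $2,863. Book value $20,041.
Year 10 (final): $20,041 − $7,700 = $12,341. Book value $7,700.

$8,331; $7,289; $6,378; $5,581; $4,883; $4,273; $3,739; $3,271; $2,863; $12,341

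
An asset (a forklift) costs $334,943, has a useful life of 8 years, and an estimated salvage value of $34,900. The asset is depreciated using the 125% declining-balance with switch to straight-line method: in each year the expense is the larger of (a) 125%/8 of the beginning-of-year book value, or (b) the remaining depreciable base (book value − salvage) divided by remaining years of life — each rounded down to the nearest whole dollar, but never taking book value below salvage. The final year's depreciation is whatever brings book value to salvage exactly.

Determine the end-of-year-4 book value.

Depreciable base = $334,943 − $34,900 = $300,043.
Year 1: DB = ⌊$334,943 × 125%/8⌋ = $52,334; SL = ⌊$300,043/8⌋ = $37,505 → take DB $52,334. Book value $282,609.
Year 2: DB = ⌊$282,609 × 125%/8⌋ = $44,157; SL = ⌊$247,709/7⌋ = $35,387 → take DB $44,157. Book value $238,452.
Year 3: DB = ⌊$238,452 × 125%/8⌋ = $37,258; SL = ⌊$203,552/6⌋ = $33,925 → take DB $37,258. Book value $201,194.
Year 4: DB = ⌊$201,194 × 125%/8⌋ = $31,436; SL = ⌊$166,294/5⌋ = $33,258 → take SL $33,258. Book value $167,936.

$167,936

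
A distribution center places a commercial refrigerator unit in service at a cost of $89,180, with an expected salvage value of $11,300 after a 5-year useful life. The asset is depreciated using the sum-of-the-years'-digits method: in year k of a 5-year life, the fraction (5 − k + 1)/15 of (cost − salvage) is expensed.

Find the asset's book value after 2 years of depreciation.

Depreciable base = $89,180 − $11,300 = $77,880.
Sum of the years' digits = 5+4+3+2+1 = 15.
Year 1: $77,880 × 5/15 = $25,960. Book value $63,220.
Year 2: $77,880 × 4/15 = $20,768. Book value $42,452.

$42,452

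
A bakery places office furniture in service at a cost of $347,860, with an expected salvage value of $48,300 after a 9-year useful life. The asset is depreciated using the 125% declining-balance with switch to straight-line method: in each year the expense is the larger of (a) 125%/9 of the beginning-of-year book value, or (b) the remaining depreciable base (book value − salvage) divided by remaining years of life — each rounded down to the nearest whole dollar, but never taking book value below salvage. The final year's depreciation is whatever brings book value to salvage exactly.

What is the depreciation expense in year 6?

$28,594

Depreciable base = $347,860 − $48,300 = $299,560.
Year 1: DB = ⌊$347,860 × 125%/9⌋ = $48,313; SL = ⌊$299,560/9⌋ = $33,284 → take DB $48,313. Book value $299,547.
Year 2: DB = ⌊$299,547 × 125%/9⌋ = $41,603; SL = ⌊$251,247/8⌋ = $31,405 → take DB $41,603. Book value $257,944.
Year 3: DB = ⌊$257,944 × 125%/9⌋ = $35,825; SL = ⌊$209,644/7⌋ = $29,949 → take DB $35,825. Book value $222,119.
Year 4: DB = ⌊$222,119 × 125%/9⌋ = $30,849; SL = ⌊$173,819/6⌋ = $28,969 → take DB $30,849. Book value $191,270.
Year 5: DB = ⌊$191,270 × 125%/9⌋ = $26,565; SL = ⌊$142,970/5⌋ = $28,594 → take SL $28,594. Book value $162,676.
Year 6: DB = ⌊$162,676 × 125%/9⌋ = $22,593; SL = ⌊$114,376/4⌋ = $28,594 → take SL $28,594. Book value $134,082.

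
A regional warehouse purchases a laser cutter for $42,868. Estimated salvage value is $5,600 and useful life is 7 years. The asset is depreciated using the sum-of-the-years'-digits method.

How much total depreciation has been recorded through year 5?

$33,275

Depreciable base = $42,868 − $5,600 = $37,268.
Sum of the years' digits = 7+6+5+4+3+2+1 = 28.
Year 1: $37,268 × 7/28 = $9,317. Book value $33,551.
Year 2: $37,268 × 6/28 = $7,986. Book value $25,565.
Year 3: $37,268 × 5/28 = $6,655. Book value $18,910.
Year 4: $37,268 × 4/28 = $5,324. Book value $13,586.
Year 5: $37,268 × 3/28 = $3,993. Book value $9,593.
Accumulated through year 5 = $42,868 − $9,593 = $33,275.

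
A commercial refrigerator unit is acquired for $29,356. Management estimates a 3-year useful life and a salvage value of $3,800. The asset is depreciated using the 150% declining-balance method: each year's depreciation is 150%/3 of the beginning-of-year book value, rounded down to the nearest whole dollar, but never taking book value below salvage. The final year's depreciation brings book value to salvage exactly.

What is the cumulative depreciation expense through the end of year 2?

$22,017

Depreciable base = $29,356 − $3,800 = $25,556.
Year 1: ⌊$29,356 × 150%/3⌋ = $14,678. Book value $14,678.
Year 2: ⌊$14,678 × 150%/3⌋ = $7,339. Book value $7,339.
Accumulated through year 2 = $29,356 − $7,339 = $22,017.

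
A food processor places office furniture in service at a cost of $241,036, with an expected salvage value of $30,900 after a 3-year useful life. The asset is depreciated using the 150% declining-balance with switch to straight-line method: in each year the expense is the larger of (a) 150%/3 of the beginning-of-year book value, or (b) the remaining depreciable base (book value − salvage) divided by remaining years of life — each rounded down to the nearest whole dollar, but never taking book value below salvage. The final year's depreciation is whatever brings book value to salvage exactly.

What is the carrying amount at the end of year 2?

$60,259

Depreciable base = $241,036 − $30,900 = $210,136.
Year 1: DB = ⌊$241,036 × 150%/3⌋ = $120,518; SL = ⌊$210,136/3⌋ = $70,045 → take DB $120,518. Book value $120,518.
Year 2: DB = ⌊$120,518 × 150%/3⌋ = $60,259; SL = ⌊$89,618/2⌋ = $44,809 → take DB $60,259. Book value $60,259.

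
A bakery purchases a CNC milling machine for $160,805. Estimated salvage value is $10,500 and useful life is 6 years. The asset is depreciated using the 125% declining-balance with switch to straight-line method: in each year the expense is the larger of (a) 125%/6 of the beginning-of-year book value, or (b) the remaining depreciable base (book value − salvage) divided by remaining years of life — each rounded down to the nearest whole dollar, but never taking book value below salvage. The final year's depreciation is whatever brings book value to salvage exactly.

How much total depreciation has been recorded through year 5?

$127,734

Depreciable base = $160,805 − $10,500 = $150,305.
Year 1: DB = ⌊$160,805 × 125%/6⌋ = $33,501; SL = ⌊$150,305/6⌋ = $25,050 → take DB $33,501. Book value $127,304.
Year 2: DB = ⌊$127,304 × 125%/6⌋ = $26,521; SL = ⌊$116,804/5⌋ = $23,360 → take DB $26,521. Book value $100,783.
Year 3: DB = ⌊$100,783 × 125%/6⌋ = $20,996; SL = ⌊$90,283/4⌋ = $22,570 → take SL $22,570. Book value $78,213.
Year 4: DB = ⌊$78,213 × 125%/6⌋ = $16,294; SL = ⌊$67,713/3⌋ = $22,571 → take SL $22,571. Book value $55,642.
Year 5: DB = ⌊$55,642 × 125%/6⌋ = $11,592; SL = ⌊$45,142/2⌋ = $22,571 → take SL $22,571. Book value $33,071.
Accumulated through year 5 = $160,805 − $33,071 = $127,734.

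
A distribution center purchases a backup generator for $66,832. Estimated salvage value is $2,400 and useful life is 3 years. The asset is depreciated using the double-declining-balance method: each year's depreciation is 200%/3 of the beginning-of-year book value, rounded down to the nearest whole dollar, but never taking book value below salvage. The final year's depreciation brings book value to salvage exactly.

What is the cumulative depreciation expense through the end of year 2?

$59,406

Depreciable base = $66,832 − $2,400 = $64,432.
Year 1: ⌊$66,832 × 200%/3⌋ = $44,554. Book value $22,278.
Year 2: ⌊$22,278 × 200%/3⌋ = $14,852. Book value $7,426.
Accumulated through year 2 = $66,832 − $7,426 = $59,406.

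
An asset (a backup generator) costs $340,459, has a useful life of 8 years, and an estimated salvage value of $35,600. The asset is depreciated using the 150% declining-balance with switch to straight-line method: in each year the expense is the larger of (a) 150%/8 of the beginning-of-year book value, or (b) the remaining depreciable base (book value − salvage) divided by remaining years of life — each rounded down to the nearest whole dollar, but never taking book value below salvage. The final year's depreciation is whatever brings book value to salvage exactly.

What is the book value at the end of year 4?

$148,376

Depreciable base = $340,459 − $35,600 = $304,859.
Year 1: DB = ⌊$340,459 × 150%/8⌋ = $63,836; SL = ⌊$304,859/8⌋ = $38,107 → take DB $63,836. Book value $276,623.
Year 2: DB = ⌊$276,623 × 150%/8⌋ = $51,866; SL = ⌊$241,023/7⌋ = $34,431 → take DB $51,866. Book value $224,757.
Year 3: DB = ⌊$224,757 × 150%/8⌋ = $42,141; SL = ⌊$189,157/6⌋ = $31,526 → take DB $42,141. Book value $182,616.
Year 4: DB = ⌊$182,616 × 150%/8⌋ = $34,240; SL = ⌊$147,016/5⌋ = $29,403 → take DB $34,240. Book value $148,376.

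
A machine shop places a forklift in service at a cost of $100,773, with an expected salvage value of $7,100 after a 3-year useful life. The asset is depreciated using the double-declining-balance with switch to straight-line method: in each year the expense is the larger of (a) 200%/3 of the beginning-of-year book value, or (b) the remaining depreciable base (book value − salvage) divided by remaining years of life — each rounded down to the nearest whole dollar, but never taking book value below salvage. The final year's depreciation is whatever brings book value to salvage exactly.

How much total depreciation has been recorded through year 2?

$89,576

Depreciable base = $100,773 − $7,100 = $93,673.
Year 1: DB = ⌊$100,773 × 200%/3⌋ = $67,182; SL = ⌊$93,673/3⌋ = $31,224 → take DB $67,182. Book value $33,591.
Year 2: DB = ⌊$33,591 × 200%/3⌋ = $22,394; SL = ⌊$26,491/2⌋ = $13,245 → take DB $22,394. Book value $11,197.
Accumulated through year 2 = $100,773 − $11,197 = $89,576.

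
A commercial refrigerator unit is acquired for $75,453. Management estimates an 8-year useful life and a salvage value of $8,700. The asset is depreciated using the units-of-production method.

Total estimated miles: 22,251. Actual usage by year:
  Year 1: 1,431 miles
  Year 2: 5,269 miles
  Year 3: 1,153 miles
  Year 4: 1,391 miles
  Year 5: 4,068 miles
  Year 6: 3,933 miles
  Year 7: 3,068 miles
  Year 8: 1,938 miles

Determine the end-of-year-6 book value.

Depreciable base = $75,453 − $8,700 = $66,753.
Rate = $66,753 / 22,251 miles = $3 per mile.
Year 1: 1,431 × $3 = $4,293. Book value $71,160.
Year 2: 5,269 × $3 = $15,807. Book value $55,353.
Year 3: 1,153 × $3 = $3,459. Book value $51,894.
Year 4: 1,391 × $3 = $4,173. Book value $47,721.
Year 5: 4,068 × $3 = $12,204. Book value $35,517.
Year 6: 3,933 × $3 = $11,799. Book value $23,718.

$23,718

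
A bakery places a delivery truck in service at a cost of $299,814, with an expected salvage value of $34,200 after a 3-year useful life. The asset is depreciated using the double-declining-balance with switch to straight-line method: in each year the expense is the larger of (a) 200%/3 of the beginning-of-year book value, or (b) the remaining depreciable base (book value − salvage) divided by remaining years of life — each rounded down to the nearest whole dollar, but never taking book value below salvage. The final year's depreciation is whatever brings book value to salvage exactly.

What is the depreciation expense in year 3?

Depreciable base = $299,814 − $34,200 = $265,614.
Year 1: DB = ⌊$299,814 × 200%/3⌋ = $199,876; SL = ⌊$265,614/3⌋ = $88,538 → take DB $199,876. Book value $99,938.
Year 2: DB = ⌊$99,938 × 200%/3⌋ = $66,625; SL = ⌊$65,738/2⌋ = $32,869 → take DB $66,625, capped at $65,738. Book value $34,200.
Year 3 (final): $34,200 − $34,200 = $0. Book value $34,200.

$0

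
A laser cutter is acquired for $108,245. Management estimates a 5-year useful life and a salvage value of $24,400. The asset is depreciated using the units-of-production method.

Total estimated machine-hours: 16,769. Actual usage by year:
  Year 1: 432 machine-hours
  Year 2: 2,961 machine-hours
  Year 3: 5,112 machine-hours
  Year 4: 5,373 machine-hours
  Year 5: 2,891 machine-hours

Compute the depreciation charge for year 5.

$14,455

Depreciable base = $108,245 − $24,400 = $83,845.
Rate = $83,845 / 16,769 machine-hours = $5 per machine-hour.
Year 1: 432 × $5 = $2,160. Book value $106,085.
Year 2: 2,961 × $5 = $14,805. Book value $91,280.
Year 3: 5,112 × $5 = $25,560. Book value $65,720.
Year 4: 5,373 × $5 = $26,865. Book value $38,855.
Year 5: 2,891 × $5 = $14,455. Book value $24,400.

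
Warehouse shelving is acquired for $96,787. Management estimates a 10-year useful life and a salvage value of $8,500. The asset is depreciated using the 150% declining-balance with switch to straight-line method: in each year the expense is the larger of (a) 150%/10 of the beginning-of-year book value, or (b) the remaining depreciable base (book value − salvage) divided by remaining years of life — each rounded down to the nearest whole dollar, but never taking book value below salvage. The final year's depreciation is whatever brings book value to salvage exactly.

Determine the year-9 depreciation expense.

Depreciable base = $96,787 − $8,500 = $88,287.
Year 1: DB = ⌊$96,787 × 150%/10⌋ = $14,518; SL = ⌊$88,287/10⌋ = $8,828 → take DB $14,518. Book value $82,269.
Year 2: DB = ⌊$82,269 × 150%/10⌋ = $12,340; SL = ⌊$73,769/9⌋ = $8,196 → take DB $12,340. Book value $69,929.
Year 3: DB = ⌊$69,929 × 150%/10⌋ = $10,489; SL = ⌊$61,429/8⌋ = $7,678 → take DB $10,489. Book value $59,440.
Year 4: DB = ⌊$59,440 × 150%/10⌋ = $8,916; SL = ⌊$50,940/7⌋ = $7,277 → take DB $8,916. Book value $50,524.
Year 5: DB = ⌊$50,524 × 150%/10⌋ = $7,578; SL = ⌊$42,024/6⌋ = $7,004 → take DB $7,578. Book value $42,946.
Year 6: DB = ⌊$42,946 × 150%/10⌋ = $6,441; SL = ⌊$34,446/5⌋ = $6,889 → take SL $6,889. Book value $36,057.
Year 7: DB = ⌊$36,057 × 150%/10⌋ = $5,408; SL = ⌊$27,557/4⌋ = $6,889 → take SL $6,889. Book value $29,168.
Year 8: DB = ⌊$29,168 × 150%/10⌋ = $4,375; SL = ⌊$20,668/3⌋ = $6,889 → take SL $6,889. Book value $22,279.
Year 9: DB = ⌊$22,279 × 150%/10⌋ = $3,341; SL = ⌊$13,779/2⌋ = $6,889 → take SL $6,889. Book value $15,390.

$6,889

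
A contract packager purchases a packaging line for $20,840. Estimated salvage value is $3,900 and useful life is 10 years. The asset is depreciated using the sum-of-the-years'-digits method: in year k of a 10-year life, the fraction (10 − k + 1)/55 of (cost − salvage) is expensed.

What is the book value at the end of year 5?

Depreciable base = $20,840 − $3,900 = $16,940.
Sum of the years' digits = 10+9+8+7+6+5+4+3+2+1 = 55.
Year 1: $16,940 × 10/55 = $3,080. Book value $17,760.
Year 2: $16,940 × 9/55 = $2,772. Book value $14,988.
Year 3: $16,940 × 8/55 = $2,464. Book value $12,524.
Year 4: $16,940 × 7/55 = $2,156. Book value $10,368.
Year 5: $16,940 × 6/55 = $1,848. Book value $8,520.

$8,520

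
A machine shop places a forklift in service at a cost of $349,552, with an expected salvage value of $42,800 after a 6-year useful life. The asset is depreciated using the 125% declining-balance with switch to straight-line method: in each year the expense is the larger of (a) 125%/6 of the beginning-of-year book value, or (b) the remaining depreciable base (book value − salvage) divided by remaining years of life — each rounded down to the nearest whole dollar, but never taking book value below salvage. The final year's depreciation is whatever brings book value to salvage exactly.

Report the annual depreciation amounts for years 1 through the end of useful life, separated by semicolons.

$72,823; $57,651; $45,641; $43,545; $43,546; $43,546

Depreciable base = $349,552 − $42,800 = $306,752.
Year 1: DB = ⌊$349,552 × 125%/6⌋ = $72,823; SL = ⌊$306,752/6⌋ = $51,125 → take DB $72,823. Book value $276,729.
Year 2: DB = ⌊$276,729 × 125%/6⌋ = $57,651; SL = ⌊$233,929/5⌋ = $46,785 → take DB $57,651. Book value $219,078.
Year 3: DB = ⌊$219,078 × 125%/6⌋ = $45,641; SL = ⌊$176,278/4⌋ = $44,069 → take DB $45,641. Book value $173,437.
Year 4: DB = ⌊$173,437 × 125%/6⌋ = $36,132; SL = ⌊$130,637/3⌋ = $43,545 → take SL $43,545. Book value $129,892.
Year 5: DB = ⌊$129,892 × 125%/6⌋ = $27,060; SL = ⌊$87,092/2⌋ = $43,546 → take SL $43,546. Book value $86,346.
Year 6 (final): $86,346 − $42,800 = $43,546. Book value $42,800.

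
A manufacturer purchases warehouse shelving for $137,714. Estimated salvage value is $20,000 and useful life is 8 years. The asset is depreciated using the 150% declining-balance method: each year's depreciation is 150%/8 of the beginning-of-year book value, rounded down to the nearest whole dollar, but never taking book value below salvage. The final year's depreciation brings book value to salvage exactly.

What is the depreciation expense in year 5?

Depreciable base = $137,714 − $20,000 = $117,714.
Year 1: ⌊$137,714 × 150%/8⌋ = $25,821. Book value $111,893.
Year 2: ⌊$111,893 × 150%/8⌋ = $20,979. Book value $90,914.
Year 3: ⌊$90,914 × 150%/8⌋ = $17,046. Book value $73,868.
Year 4: ⌊$73,868 × 150%/8⌋ = $13,850. Book value $60,018.
Year 5: ⌊$60,018 × 150%/8⌋ = $11,253. Book value $48,765.

$11,253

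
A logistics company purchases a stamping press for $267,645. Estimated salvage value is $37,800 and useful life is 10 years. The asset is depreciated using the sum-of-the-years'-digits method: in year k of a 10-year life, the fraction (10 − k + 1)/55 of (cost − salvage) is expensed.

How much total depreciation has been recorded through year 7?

$204,771

Depreciable base = $267,645 − $37,800 = $229,845.
Sum of the years' digits = 10+9+8+7+6+5+4+3+2+1 = 55.
Year 1: $229,845 × 10/55 = $41,790. Book value $225,855.
Year 2: $229,845 × 9/55 = $37,611. Book value $188,244.
Year 3: $229,845 × 8/55 = $33,432. Book value $154,812.
Year 4: $229,845 × 7/55 = $29,253. Book value $125,559.
Year 5: $229,845 × 6/55 = $25,074. Book value $100,485.
Year 6: $229,845 × 5/55 = $20,895. Book value $79,590.
Year 7: $229,845 × 4/55 = $16,716. Book value $62,874.
Accumulated through year 7 = $267,645 − $62,874 = $204,771.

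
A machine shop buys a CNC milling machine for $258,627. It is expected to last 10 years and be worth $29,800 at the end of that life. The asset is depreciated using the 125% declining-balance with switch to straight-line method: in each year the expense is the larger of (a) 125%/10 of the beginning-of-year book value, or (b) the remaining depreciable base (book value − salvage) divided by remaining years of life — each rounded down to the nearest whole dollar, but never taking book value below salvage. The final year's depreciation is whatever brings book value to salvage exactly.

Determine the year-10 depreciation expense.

$20,301

Depreciable base = $258,627 − $29,800 = $228,827.
Year 1: DB = ⌊$258,627 × 125%/10⌋ = $32,328; SL = ⌊$228,827/10⌋ = $22,882 → take DB $32,328. Book value $226,299.
Year 2: DB = ⌊$226,299 × 125%/10⌋ = $28,287; SL = ⌊$196,499/9⌋ = $21,833 → take DB $28,287. Book value $198,012.
Year 3: DB = ⌊$198,012 × 125%/10⌋ = $24,751; SL = ⌊$168,212/8⌋ = $21,026 → take DB $24,751. Book value $173,261.
Year 4: DB = ⌊$173,261 × 125%/10⌋ = $21,657; SL = ⌊$143,461/7⌋ = $20,494 → take DB $21,657. Book value $151,604.
Year 5: DB = ⌊$151,604 × 125%/10⌋ = $18,950; SL = ⌊$121,804/6⌋ = $20,300 → take SL $20,300. Book value $131,304.
Year 6: DB = ⌊$131,304 × 125%/10⌋ = $16,413; SL = ⌊$101,504/5⌋ = $20,300 → take SL $20,300. Book value $111,004.
Year 7: DB = ⌊$111,004 × 125%/10⌋ = $13,875; SL = ⌊$81,204/4⌋ = $20,301 → take SL $20,301. Book value $90,703.
Year 8: DB = ⌊$90,703 × 125%/10⌋ = $11,337; SL = ⌊$60,903/3⌋ = $20,301 → take SL $20,301. Book value $70,402.
Year 9: DB = ⌊$70,402 × 125%/10⌋ = $8,800; SL = ⌊$40,602/2⌋ = $20,301 → take SL $20,301. Book value $50,101.
Year 10 (final): $50,101 − $29,800 = $20,301. Book value $29,800.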